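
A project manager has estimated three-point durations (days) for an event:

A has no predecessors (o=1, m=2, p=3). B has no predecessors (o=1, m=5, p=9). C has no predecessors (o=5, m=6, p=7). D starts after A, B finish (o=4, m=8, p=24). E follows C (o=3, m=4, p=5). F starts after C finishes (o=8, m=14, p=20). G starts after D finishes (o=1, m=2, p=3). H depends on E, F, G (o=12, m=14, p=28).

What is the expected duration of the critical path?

te_A = (1 + 4·2 + 3)/6 = 12/6 = 2
te_B = (1 + 4·5 + 9)/6 = 30/6 = 5
te_C = (5 + 4·6 + 7)/6 = 36/6 = 6
te_D = (4 + 4·8 + 24)/6 = 60/6 = 10
te_E = (3 + 4·4 + 5)/6 = 24/6 = 4
te_F = (8 + 4·14 + 20)/6 = 84/6 = 14
te_G = (1 + 4·2 + 3)/6 = 12/6 = 2
te_H = (12 + 4·14 + 28)/6 = 96/6 = 16

Forward pass:
ES_A = 0; EF_A = 2
ES_B = 0; EF_B = 5
ES_C = 0; EF_C = 6
ES_D = max(EF_A=2, EF_B=5) = 5; EF_D = 5+10 = 15
ES_E = 6; EF_E = 6+4 = 10
ES_F = 6; EF_F = 6+14 = 20
ES_G = 15; EF_G = 15+2 = 17
ES_H = max(EF_E=10, EF_F=20, EF_G=17) = 20; EF_H = 20+16 = 36
Expected project duration μ = 36 days. Critical path: C → F → H.

36 days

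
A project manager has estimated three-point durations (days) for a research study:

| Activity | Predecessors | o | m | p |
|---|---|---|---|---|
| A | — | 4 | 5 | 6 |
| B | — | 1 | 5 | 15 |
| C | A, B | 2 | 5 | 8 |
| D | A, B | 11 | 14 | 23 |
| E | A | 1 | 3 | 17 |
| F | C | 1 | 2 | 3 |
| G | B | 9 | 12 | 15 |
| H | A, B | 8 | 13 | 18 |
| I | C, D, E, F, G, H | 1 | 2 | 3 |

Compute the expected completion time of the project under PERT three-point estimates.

23 days

te_A = (4 + 4·5 + 6)/6 = 30/6 = 5
te_B = (1 + 4·5 + 15)/6 = 36/6 = 6
te_C = (2 + 4·5 + 8)/6 = 30/6 = 5
te_D = (11 + 4·14 + 23)/6 = 90/6 = 15
te_E = (1 + 4·3 + 17)/6 = 30/6 = 5
te_F = (1 + 4·2 + 3)/6 = 12/6 = 2
te_G = (9 + 4·12 + 15)/6 = 72/6 = 12
te_H = (8 + 4·13 + 18)/6 = 78/6 = 13
te_I = (1 + 4·2 + 3)/6 = 12/6 = 2

Forward pass:
ES_A = 0; EF_A = 5
ES_B = 0; EF_B = 6
ES_C = max(EF_A=5, EF_B=6) = 6; EF_C = 6+5 = 11
ES_D = max(EF_A=5, EF_B=6) = 6; EF_D = 6+15 = 21
ES_E = 5; EF_E = 5+5 = 10
ES_F = 11; EF_F = 11+2 = 13
ES_G = 6; EF_G = 6+12 = 18
ES_H = max(EF_A=5, EF_B=6) = 6; EF_H = 6+13 = 19
ES_I = max(EF_C=11, EF_D=21, EF_E=10, EF_F=13, EF_G=18, EF_H=19) = 21; EF_I = 21+2 = 23
Expected project duration μ = 23 days. Critical path: B → D → I.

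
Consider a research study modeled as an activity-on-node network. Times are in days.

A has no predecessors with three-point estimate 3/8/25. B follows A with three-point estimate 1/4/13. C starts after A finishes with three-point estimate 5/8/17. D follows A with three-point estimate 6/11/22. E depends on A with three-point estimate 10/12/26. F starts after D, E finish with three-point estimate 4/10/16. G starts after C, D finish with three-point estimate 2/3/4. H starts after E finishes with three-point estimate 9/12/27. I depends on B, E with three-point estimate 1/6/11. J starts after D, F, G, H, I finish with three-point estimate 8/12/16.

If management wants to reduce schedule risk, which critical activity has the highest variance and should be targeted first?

A

te_A = (3 + 4·8 + 25)/6 = 60/6 = 10; σ²_A = ((25−3)/6)² = 13.444
te_B = (1 + 4·4 + 13)/6 = 30/6 = 5; σ²_B = ((13−1)/6)² = 4.000
te_C = (5 + 4·8 + 17)/6 = 54/6 = 9; σ²_C = ((17−5)/6)² = 4.000
te_D = (6 + 4·11 + 22)/6 = 72/6 = 12; σ²_D = ((22−6)/6)² = 7.111
te_E = (10 + 4·12 + 26)/6 = 84/6 = 14; σ²_E = ((26−10)/6)² = 7.111
te_F = (4 + 4·10 + 16)/6 = 60/6 = 10; σ²_F = ((16−4)/6)² = 4.000
te_G = (2 + 4·3 + 4)/6 = 18/6 = 3; σ²_G = ((4−2)/6)² = 0.111
te_H = (9 + 4·12 + 27)/6 = 84/6 = 14; σ²_H = ((27−9)/6)² = 9.000
te_I = (1 + 4·6 + 11)/6 = 36/6 = 6; σ²_I = ((11−1)/6)² = 2.778
te_J = (8 + 4·12 + 16)/6 = 72/6 = 12; σ²_J = ((16−8)/6)² = 1.778

Forward pass:
ES_A = 0; EF_A = 10
ES_B = 10; EF_B = 10+5 = 15
ES_C = 10; EF_C = 10+9 = 19
ES_D = 10; EF_D = 10+12 = 22
ES_E = 10; EF_E = 10+14 = 24
ES_F = max(EF_D=22, EF_E=24) = 24; EF_F = 24+10 = 34
ES_G = max(EF_C=19, EF_D=22) = 22; EF_G = 22+3 = 25
ES_H = 24; EF_H = 24+14 = 38
ES_I = max(EF_B=15, EF_E=24) = 24; EF_I = 24+6 = 30
ES_J = max(EF_D=22, EF_F=34, EF_G=25, EF_H=38, EF_I=30) = 38; EF_J = 38+12 = 50
Expected project duration μ = 50 days. Critical path: A → E → H → J.

Variances on critical path: σ²_A=13.444, σ²_E=7.111, σ²_H=9.000, σ²_J=1.778.
Largest is σ²_A = 13.444.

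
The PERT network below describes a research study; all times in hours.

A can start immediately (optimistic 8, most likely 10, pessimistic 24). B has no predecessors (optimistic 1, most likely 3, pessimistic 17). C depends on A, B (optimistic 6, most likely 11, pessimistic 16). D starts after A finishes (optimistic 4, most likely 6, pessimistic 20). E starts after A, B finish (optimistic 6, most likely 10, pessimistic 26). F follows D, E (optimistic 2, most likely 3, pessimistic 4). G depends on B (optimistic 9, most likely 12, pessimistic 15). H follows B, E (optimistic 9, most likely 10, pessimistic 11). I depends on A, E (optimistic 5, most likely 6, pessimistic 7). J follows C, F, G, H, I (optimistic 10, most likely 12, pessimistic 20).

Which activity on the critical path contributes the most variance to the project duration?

E

te_A = (8 + 4·10 + 24)/6 = 72/6 = 12; σ²_A = ((24−8)/6)² = 7.111
te_B = (1 + 4·3 + 17)/6 = 30/6 = 5; σ²_B = ((17−1)/6)² = 7.111
te_C = (6 + 4·11 + 16)/6 = 66/6 = 11; σ²_C = ((16−6)/6)² = 2.778
te_D = (4 + 4·6 + 20)/6 = 48/6 = 8; σ²_D = ((20−4)/6)² = 7.111
te_E = (6 + 4·10 + 26)/6 = 72/6 = 12; σ²_E = ((26−6)/6)² = 11.111
te_F = (2 + 4·3 + 4)/6 = 18/6 = 3; σ²_F = ((4−2)/6)² = 0.111
te_G = (9 + 4·12 + 15)/6 = 72/6 = 12; σ²_G = ((15−9)/6)² = 1.000
te_H = (9 + 4·10 + 11)/6 = 60/6 = 10; σ²_H = ((11−9)/6)² = 0.111
te_I = (5 + 4·6 + 7)/6 = 36/6 = 6; σ²_I = ((7−5)/6)² = 0.111
te_J = (10 + 4·12 + 20)/6 = 78/6 = 13; σ²_J = ((20−10)/6)² = 2.778

Forward pass:
ES_A = 0; EF_A = 12
ES_B = 0; EF_B = 5
ES_C = max(EF_A=12, EF_B=5) = 12; EF_C = 12+11 = 23
ES_D = 12; EF_D = 12+8 = 20
ES_E = max(EF_A=12, EF_B=5) = 12; EF_E = 12+12 = 24
ES_F = max(EF_D=20, EF_E=24) = 24; EF_F = 24+3 = 27
ES_G = 5; EF_G = 5+12 = 17
ES_H = max(EF_B=5, EF_E=24) = 24; EF_H = 24+10 = 34
ES_I = max(EF_A=12, EF_E=24) = 24; EF_I = 24+6 = 30
ES_J = max(EF_C=23, EF_F=27, EF_G=17, EF_H=34, EF_I=30) = 34; EF_J = 34+13 = 47
Expected project duration μ = 47 hours. Critical path: A → E → H → J.

Variances on critical path: σ²_A=7.111, σ²_E=11.111, σ²_H=0.111, σ²_J=2.778.
Largest is σ²_E = 11.111.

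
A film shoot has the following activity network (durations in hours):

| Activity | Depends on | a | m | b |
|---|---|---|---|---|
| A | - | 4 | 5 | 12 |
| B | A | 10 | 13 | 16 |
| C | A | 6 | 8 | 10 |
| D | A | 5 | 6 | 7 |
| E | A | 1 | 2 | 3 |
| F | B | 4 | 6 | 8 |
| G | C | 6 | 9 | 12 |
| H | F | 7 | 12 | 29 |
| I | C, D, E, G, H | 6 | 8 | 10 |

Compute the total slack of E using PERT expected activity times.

te_A = (4 + 4·5 + 12)/6 = 36/6 = 6
te_B = (10 + 4·13 + 16)/6 = 78/6 = 13
te_C = (6 + 4·8 + 10)/6 = 48/6 = 8
te_D = (5 + 4·6 + 7)/6 = 36/6 = 6
te_E = (1 + 4·2 + 3)/6 = 12/6 = 2
te_F = (4 + 4·6 + 8)/6 = 36/6 = 6
te_G = (6 + 4·9 + 12)/6 = 54/6 = 9
te_H = (7 + 4·12 + 29)/6 = 84/6 = 14
te_I = (6 + 4·8 + 10)/6 = 48/6 = 8

Forward pass:
ES_A = 0; EF_A = 6
ES_B = 6; EF_B = 6+13 = 19
ES_C = 6; EF_C = 6+8 = 14
ES_D = 6; EF_D = 6+6 = 12
ES_E = 6; EF_E = 6+2 = 8
ES_F = 19; EF_F = 19+6 = 25
ES_G = 14; EF_G = 14+9 = 23
ES_H = 25; EF_H = 25+14 = 39
ES_I = max(EF_C=14, EF_D=12, EF_E=8, EF_G=23, EF_H=39) = 39; EF_I = 39+8 = 47
Expected project duration μ = 47 hours. Critical path: A → B → F → H → I.

Backward pass:
LF_I = 47; LS_I = 47−8 = 39
LF_H = LS_I = 39; LS_H = 39−14 = 25
LF_G = LS_I = 39; LS_G = 39−9 = 30
LF_F = LS_H = 25; LS_F = 25−6 = 19
LF_E = LS_I = 39; LS_E = 39−2 = 37
LF_D = LS_I = 39; LS_D = 39−6 = 33
LF_C = min(LS_G=30, LS_I=39) = 30; LS_C = 30−8 = 22
LF_B = LS_F = 19; LS_B = 19−13 = 6
LF_A = min(LS_B=6, LS_C=22, LS_D=33, LS_E=37) = 6; LS_A = 6−6 = 0
Slack_E = LS_E − ES_E = 37 − 6 = 31

31 hours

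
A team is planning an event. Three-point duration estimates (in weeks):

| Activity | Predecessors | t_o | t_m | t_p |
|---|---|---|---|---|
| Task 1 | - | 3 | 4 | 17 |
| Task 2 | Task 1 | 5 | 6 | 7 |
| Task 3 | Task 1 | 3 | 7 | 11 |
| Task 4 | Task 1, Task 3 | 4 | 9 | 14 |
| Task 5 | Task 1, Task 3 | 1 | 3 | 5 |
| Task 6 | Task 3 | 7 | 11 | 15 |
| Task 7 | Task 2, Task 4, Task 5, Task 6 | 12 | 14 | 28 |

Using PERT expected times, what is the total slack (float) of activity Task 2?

te_Task 1 = (3 + 4·4 + 17)/6 = 36/6 = 6
te_Task 2 = (5 + 4·6 + 7)/6 = 36/6 = 6
te_Task 3 = (3 + 4·7 + 11)/6 = 42/6 = 7
te_Task 4 = (4 + 4·9 + 14)/6 = 54/6 = 9
te_Task 5 = (1 + 4·3 + 5)/6 = 18/6 = 3
te_Task 6 = (7 + 4·11 + 15)/6 = 66/6 = 11
te_Task 7 = (12 + 4·14 + 28)/6 = 96/6 = 16

Forward pass:
ES_Task 1 = 0; EF_Task 1 = 6
ES_Task 2 = 6; EF_Task 2 = 6+6 = 12
ES_Task 3 = 6; EF_Task 3 = 6+7 = 13
ES_Task 4 = max(EF_Task 1=6, EF_Task 3=13) = 13; EF_Task 4 = 13+9 = 22
ES_Task 5 = max(EF_Task 1=6, EF_Task 3=13) = 13; EF_Task 5 = 13+3 = 16
ES_Task 6 = 13; EF_Task 6 = 13+11 = 24
ES_Task 7 = max(EF_Task 2=12, EF_Task 4=22, EF_Task 5=16, EF_Task 6=24) = 24; EF_Task 7 = 24+16 = 40
Expected project duration μ = 40 weeks. Critical path: Task 1 → Task 3 → Task 6 → Task 7.

Backward pass:
LF_Task 7 = 40; LS_Task 7 = 40−16 = 24
LF_Task 6 = LS_Task 7 = 24; LS_Task 6 = 24−11 = 13
LF_Task 5 = LS_Task 7 = 24; LS_Task 5 = 24−3 = 21
LF_Task 4 = LS_Task 7 = 24; LS_Task 4 = 24−9 = 15
LF_Task 3 = min(LS_Task 4=15, LS_Task 5=21, LS_Task 6=13) = 13; LS_Task 3 = 13−7 = 6
LF_Task 2 = LS_Task 7 = 24; LS_Task 2 = 24−6 = 18
LF_Task 1 = min(LS_Task 2=18, LS_Task 3=6, LS_Task 4=15, LS_Task 5=21) = 6; LS_Task 1 = 6−6 = 0
Slack_Task 2 = LS_Task 2 − ES_Task 2 = 18 − 6 = 12

12 weeks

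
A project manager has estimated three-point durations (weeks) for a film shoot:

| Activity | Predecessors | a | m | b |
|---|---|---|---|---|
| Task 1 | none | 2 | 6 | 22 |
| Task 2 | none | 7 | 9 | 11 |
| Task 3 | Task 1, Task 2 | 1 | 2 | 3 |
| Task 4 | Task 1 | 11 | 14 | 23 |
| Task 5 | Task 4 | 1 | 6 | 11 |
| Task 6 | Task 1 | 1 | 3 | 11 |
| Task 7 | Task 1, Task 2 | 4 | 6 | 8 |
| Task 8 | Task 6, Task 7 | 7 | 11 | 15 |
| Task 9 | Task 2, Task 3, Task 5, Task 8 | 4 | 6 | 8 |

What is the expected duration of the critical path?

35 weeks

te_Task 1 = (2 + 4·6 + 22)/6 = 48/6 = 8
te_Task 2 = (7 + 4·9 + 11)/6 = 54/6 = 9
te_Task 3 = (1 + 4·2 + 3)/6 = 12/6 = 2
te_Task 4 = (11 + 4·14 + 23)/6 = 90/6 = 15
te_Task 5 = (1 + 4·6 + 11)/6 = 36/6 = 6
te_Task 6 = (1 + 4·3 + 11)/6 = 24/6 = 4
te_Task 7 = (4 + 4·6 + 8)/6 = 36/6 = 6
te_Task 8 = (7 + 4·11 + 15)/6 = 66/6 = 11
te_Task 9 = (4 + 4·6 + 8)/6 = 36/6 = 6

Forward pass:
ES_Task 1 = 0; EF_Task 1 = 8
ES_Task 2 = 0; EF_Task 2 = 9
ES_Task 3 = max(EF_Task 1=8, EF_Task 2=9) = 9; EF_Task 3 = 9+2 = 11
ES_Task 4 = 8; EF_Task 4 = 8+15 = 23
ES_Task 5 = 23; EF_Task 5 = 23+6 = 29
ES_Task 6 = 8; EF_Task 6 = 8+4 = 12
ES_Task 7 = max(EF_Task 1=8, EF_Task 2=9) = 9; EF_Task 7 = 9+6 = 15
ES_Task 8 = max(EF_Task 6=12, EF_Task 7=15) = 15; EF_Task 8 = 15+11 = 26
ES_Task 9 = max(EF_Task 2=9, EF_Task 3=11, EF_Task 5=29, EF_Task 8=26) = 29; EF_Task 9 = 29+6 = 35
Expected project duration μ = 35 weeks. Critical path: Task 1 → Task 4 → Task 5 → Task 9.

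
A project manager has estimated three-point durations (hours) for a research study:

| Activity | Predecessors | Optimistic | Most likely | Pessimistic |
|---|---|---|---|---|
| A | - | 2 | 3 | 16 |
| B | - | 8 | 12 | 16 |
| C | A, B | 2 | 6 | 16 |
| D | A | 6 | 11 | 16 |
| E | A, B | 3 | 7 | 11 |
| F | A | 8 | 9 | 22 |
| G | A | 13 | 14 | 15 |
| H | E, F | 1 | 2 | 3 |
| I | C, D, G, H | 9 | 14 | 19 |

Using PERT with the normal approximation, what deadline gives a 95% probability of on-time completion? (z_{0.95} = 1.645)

te_A = (2 + 4·3 + 16)/6 = 30/6 = 5; σ²_A = ((16−2)/6)² = 5.444
te_B = (8 + 4·12 + 16)/6 = 72/6 = 12; σ²_B = ((16−8)/6)² = 1.778
te_C = (2 + 4·6 + 16)/6 = 42/6 = 7; σ²_C = ((16−2)/6)² = 5.444
te_D = (6 + 4·11 + 16)/6 = 66/6 = 11; σ²_D = ((16−6)/6)² = 2.778
te_E = (3 + 4·7 + 11)/6 = 42/6 = 7; σ²_E = ((11−3)/6)² = 1.778
te_F = (8 + 4·9 + 22)/6 = 66/6 = 11; σ²_F = ((22−8)/6)² = 5.444
te_G = (13 + 4·14 + 15)/6 = 84/6 = 14; σ²_G = ((15−13)/6)² = 0.111
te_H = (1 + 4·2 + 3)/6 = 12/6 = 2; σ²_H = ((3−1)/6)² = 0.111
te_I = (9 + 4·14 + 19)/6 = 84/6 = 14; σ²_I = ((19−9)/6)² = 2.778

Forward pass:
ES_A = 0; EF_A = 5
ES_B = 0; EF_B = 12
ES_C = max(EF_A=5, EF_B=12) = 12; EF_C = 12+7 = 19
ES_D = 5; EF_D = 5+11 = 16
ES_E = max(EF_A=5, EF_B=12) = 12; EF_E = 12+7 = 19
ES_F = 5; EF_F = 5+11 = 16
ES_G = 5; EF_G = 5+14 = 19
ES_H = max(EF_E=19, EF_F=16) = 19; EF_H = 19+2 = 21
ES_I = max(EF_C=19, EF_D=16, EF_G=19, EF_H=21) = 21; EF_I = 21+14 = 35
Expected project duration μ = 35 hours. Critical path: B → E → H → I.

Variance along critical path = 1.778 + 1.778 + 0.111 + 2.778 = 6.444; σ = 2.539 hours.
D = μ + z·σ = 35 + 1.645·2.539 = 39.2 hours

39.2 hours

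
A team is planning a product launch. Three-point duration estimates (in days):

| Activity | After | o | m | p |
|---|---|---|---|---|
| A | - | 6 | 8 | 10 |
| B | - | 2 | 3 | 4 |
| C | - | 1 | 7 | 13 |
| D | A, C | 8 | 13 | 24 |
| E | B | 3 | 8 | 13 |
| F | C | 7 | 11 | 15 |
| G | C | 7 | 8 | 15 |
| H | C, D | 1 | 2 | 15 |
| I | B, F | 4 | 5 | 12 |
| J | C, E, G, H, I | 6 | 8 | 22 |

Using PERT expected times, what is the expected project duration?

36 days

te_A = (6 + 4·8 + 10)/6 = 48/6 = 8
te_B = (2 + 4·3 + 4)/6 = 18/6 = 3
te_C = (1 + 4·7 + 13)/6 = 42/6 = 7
te_D = (8 + 4·13 + 24)/6 = 84/6 = 14
te_E = (3 + 4·8 + 13)/6 = 48/6 = 8
te_F = (7 + 4·11 + 15)/6 = 66/6 = 11
te_G = (7 + 4·8 + 15)/6 = 54/6 = 9
te_H = (1 + 4·2 + 15)/6 = 24/6 = 4
te_I = (4 + 4·5 + 12)/6 = 36/6 = 6
te_J = (6 + 4·8 + 22)/6 = 60/6 = 10

Forward pass:
ES_A = 0; EF_A = 8
ES_B = 0; EF_B = 3
ES_C = 0; EF_C = 7
ES_D = max(EF_A=8, EF_C=7) = 8; EF_D = 8+14 = 22
ES_E = 3; EF_E = 3+8 = 11
ES_F = 7; EF_F = 7+11 = 18
ES_G = 7; EF_G = 7+9 = 16
ES_H = max(EF_C=7, EF_D=22) = 22; EF_H = 22+4 = 26
ES_I = max(EF_B=3, EF_F=18) = 18; EF_I = 18+6 = 24
ES_J = max(EF_C=7, EF_E=11, EF_G=16, EF_H=26, EF_I=24) = 26; EF_J = 26+10 = 36
Expected project duration μ = 36 days. Critical path: A → D → H → J.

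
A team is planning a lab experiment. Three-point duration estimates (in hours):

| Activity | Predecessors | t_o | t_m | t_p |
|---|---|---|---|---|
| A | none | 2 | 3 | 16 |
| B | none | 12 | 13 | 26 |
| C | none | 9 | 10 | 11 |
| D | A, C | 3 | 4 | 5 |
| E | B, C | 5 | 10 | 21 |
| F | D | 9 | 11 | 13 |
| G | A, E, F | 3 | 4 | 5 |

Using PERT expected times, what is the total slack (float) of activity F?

1 hours

te_A = (2 + 4·3 + 16)/6 = 30/6 = 5
te_B = (12 + 4·13 + 26)/6 = 90/6 = 15
te_C = (9 + 4·10 + 11)/6 = 60/6 = 10
te_D = (3 + 4·4 + 5)/6 = 24/6 = 4
te_E = (5 + 4·10 + 21)/6 = 66/6 = 11
te_F = (9 + 4·11 + 13)/6 = 66/6 = 11
te_G = (3 + 4·4 + 5)/6 = 24/6 = 4

Forward pass:
ES_A = 0; EF_A = 5
ES_B = 0; EF_B = 15
ES_C = 0; EF_C = 10
ES_D = max(EF_A=5, EF_C=10) = 10; EF_D = 10+4 = 14
ES_E = max(EF_B=15, EF_C=10) = 15; EF_E = 15+11 = 26
ES_F = 14; EF_F = 14+11 = 25
ES_G = max(EF_A=5, EF_E=26, EF_F=25) = 26; EF_G = 26+4 = 30
Expected project duration μ = 30 hours. Critical path: B → E → G.

Backward pass:
LF_G = 30; LS_G = 30−4 = 26
LF_F = LS_G = 26; LS_F = 26−11 = 15
LF_E = LS_G = 26; LS_E = 26−11 = 15
LF_D = LS_F = 15; LS_D = 15−4 = 11
LF_C = min(LS_D=11, LS_E=15) = 11; LS_C = 11−10 = 1
LF_B = LS_E = 15; LS_B = 15−15 = 0
LF_A = min(LS_D=11, LS_G=26) = 11; LS_A = 11−5 = 6
Slack_F = LS_F − ES_F = 15 − 14 = 1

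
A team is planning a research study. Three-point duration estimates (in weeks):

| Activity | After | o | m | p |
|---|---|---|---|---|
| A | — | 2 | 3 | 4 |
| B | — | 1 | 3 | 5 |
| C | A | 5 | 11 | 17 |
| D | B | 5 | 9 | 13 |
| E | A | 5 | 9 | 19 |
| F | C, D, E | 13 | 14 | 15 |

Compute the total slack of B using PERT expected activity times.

te_A = (2 + 4·3 + 4)/6 = 18/6 = 3
te_B = (1 + 4·3 + 5)/6 = 18/6 = 3
te_C = (5 + 4·11 + 17)/6 = 66/6 = 11
te_D = (5 + 4·9 + 13)/6 = 54/6 = 9
te_E = (5 + 4·9 + 19)/6 = 60/6 = 10
te_F = (13 + 4·14 + 15)/6 = 84/6 = 14

Forward pass:
ES_A = 0; EF_A = 3
ES_B = 0; EF_B = 3
ES_C = 3; EF_C = 3+11 = 14
ES_D = 3; EF_D = 3+9 = 12
ES_E = 3; EF_E = 3+10 = 13
ES_F = max(EF_C=14, EF_D=12, EF_E=13) = 14; EF_F = 14+14 = 28
Expected project duration μ = 28 weeks. Critical path: A → C → F.

Backward pass:
LF_F = 28; LS_F = 28−14 = 14
LF_E = LS_F = 14; LS_E = 14−10 = 4
LF_D = LS_F = 14; LS_D = 14−9 = 5
LF_C = LS_F = 14; LS_C = 14−11 = 3
LF_B = LS_D = 5; LS_B = 5−3 = 2
LF_A = min(LS_C=3, LS_E=4) = 3; LS_A = 3−3 = 0
Slack_B = LS_B − ES_B = 2 − 0 = 2

2 weeks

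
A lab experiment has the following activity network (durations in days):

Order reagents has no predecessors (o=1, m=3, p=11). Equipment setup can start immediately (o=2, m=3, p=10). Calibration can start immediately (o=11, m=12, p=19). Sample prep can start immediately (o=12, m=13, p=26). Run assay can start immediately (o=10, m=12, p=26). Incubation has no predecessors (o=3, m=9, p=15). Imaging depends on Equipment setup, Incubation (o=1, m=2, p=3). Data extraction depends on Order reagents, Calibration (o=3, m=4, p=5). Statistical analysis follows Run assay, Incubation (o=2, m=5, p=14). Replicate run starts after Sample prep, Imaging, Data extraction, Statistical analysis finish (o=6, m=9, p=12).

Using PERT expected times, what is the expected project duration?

29 days

te_Order reagents = (1 + 4·3 + 11)/6 = 24/6 = 4
te_Equipment setup = (2 + 4·3 + 10)/6 = 24/6 = 4
te_Calibration = (11 + 4·12 + 19)/6 = 78/6 = 13
te_Sample prep = (12 + 4·13 + 26)/6 = 90/6 = 15
te_Run assay = (10 + 4·12 + 26)/6 = 84/6 = 14
te_Incubation = (3 + 4·9 + 15)/6 = 54/6 = 9
te_Imaging = (1 + 4·2 + 3)/6 = 12/6 = 2
te_Data extraction = (3 + 4·4 + 5)/6 = 24/6 = 4
te_Statistical analysis = (2 + 4·5 + 14)/6 = 36/6 = 6
te_Replicate run = (6 + 4·9 + 12)/6 = 54/6 = 9

Forward pass:
ES_Order reagents = 0; EF_Order reagents = 4
ES_Equipment setup = 0; EF_Equipment setup = 4
ES_Calibration = 0; EF_Calibration = 13
ES_Sample prep = 0; EF_Sample prep = 15
ES_Run assay = 0; EF_Run assay = 14
ES_Incubation = 0; EF_Incubation = 9
ES_Imaging = max(EF_Equipment setup=4, EF_Incubation=9) = 9; EF_Imaging = 9+2 = 11
ES_Data extraction = max(EF_Order reagents=4, EF_Calibration=13) = 13; EF_Data extraction = 13+4 = 17
ES_Statistical analysis = max(EF_Run assay=14, EF_Incubation=9) = 14; EF_Statistical analysis = 14+6 = 20
ES_Replicate run = max(EF_Sample prep=15, EF_Imaging=11, EF_Data extraction=17, EF_Statistical analysis=20) = 20; EF_Replicate run = 20+9 = 29
Expected project duration μ = 29 days. Critical path: Run assay → Statistical analysis → Replicate run.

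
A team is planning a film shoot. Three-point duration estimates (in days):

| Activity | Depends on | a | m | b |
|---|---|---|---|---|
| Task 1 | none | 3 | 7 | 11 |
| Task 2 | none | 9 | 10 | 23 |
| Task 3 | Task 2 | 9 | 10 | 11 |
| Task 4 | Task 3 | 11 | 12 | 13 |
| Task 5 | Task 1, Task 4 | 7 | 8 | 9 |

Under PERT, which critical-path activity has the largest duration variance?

te_Task 1 = (3 + 4·7 + 11)/6 = 42/6 = 7; σ²_Task 1 = ((11−3)/6)² = 1.778
te_Task 2 = (9 + 4·10 + 23)/6 = 72/6 = 12; σ²_Task 2 = ((23−9)/6)² = 5.444
te_Task 3 = (9 + 4·10 + 11)/6 = 60/6 = 10; σ²_Task 3 = ((11−9)/6)² = 0.111
te_Task 4 = (11 + 4·12 + 13)/6 = 72/6 = 12; σ²_Task 4 = ((13−11)/6)² = 0.111
te_Task 5 = (7 + 4·8 + 9)/6 = 48/6 = 8; σ²_Task 5 = ((9−7)/6)² = 0.111

Forward pass:
ES_Task 1 = 0; EF_Task 1 = 7
ES_Task 2 = 0; EF_Task 2 = 12
ES_Task 3 = 12; EF_Task 3 = 12+10 = 22
ES_Task 4 = 22; EF_Task 4 = 22+12 = 34
ES_Task 5 = max(EF_Task 1=7, EF_Task 4=34) = 34; EF_Task 5 = 34+8 = 42
Expected project duration μ = 42 days. Critical path: Task 2 → Task 3 → Task 4 → Task 5.

Variances on critical path: σ²_Task 2=5.444, σ²_Task 3=0.111, σ²_Task 4=0.111, σ²_Task 5=0.111.
Largest is σ²_Task 2 = 5.444.

Task 2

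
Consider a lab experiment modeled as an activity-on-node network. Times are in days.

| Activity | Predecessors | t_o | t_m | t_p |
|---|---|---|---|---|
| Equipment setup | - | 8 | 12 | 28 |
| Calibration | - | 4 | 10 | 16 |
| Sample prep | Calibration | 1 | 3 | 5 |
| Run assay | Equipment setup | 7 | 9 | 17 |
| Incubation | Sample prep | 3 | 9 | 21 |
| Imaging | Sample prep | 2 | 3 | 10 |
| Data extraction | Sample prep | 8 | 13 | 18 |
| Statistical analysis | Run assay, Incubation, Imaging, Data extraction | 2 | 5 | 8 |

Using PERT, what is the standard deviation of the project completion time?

te_Equipment setup = (8 + 4·12 + 28)/6 = 84/6 = 14; σ²_Equipment setup = ((28−8)/6)² = 11.111
te_Calibration = (4 + 4·10 + 16)/6 = 60/6 = 10; σ²_Calibration = ((16−4)/6)² = 4.000
te_Sample prep = (1 + 4·3 + 5)/6 = 18/6 = 3; σ²_Sample prep = ((5−1)/6)² = 0.444
te_Run assay = (7 + 4·9 + 17)/6 = 60/6 = 10; σ²_Run assay = ((17−7)/6)² = 2.778
te_Incubation = (3 + 4·9 + 21)/6 = 60/6 = 10; σ²_Incubation = ((21−3)/6)² = 9.000
te_Imaging = (2 + 4·3 + 10)/6 = 24/6 = 4; σ²_Imaging = ((10−2)/6)² = 1.778
te_Data extraction = (8 + 4·13 + 18)/6 = 78/6 = 13; σ²_Data extraction = ((18−8)/6)² = 2.778
te_Statistical analysis = (2 + 4·5 + 8)/6 = 30/6 = 5; σ²_Statistical analysis = ((8−2)/6)² = 1.000

Forward pass:
ES_Equipment setup = 0; EF_Equipment setup = 14
ES_Calibration = 0; EF_Calibration = 10
ES_Sample prep = 10; EF_Sample prep = 10+3 = 13
ES_Run assay = 14; EF_Run assay = 14+10 = 24
ES_Incubation = 13; EF_Incubation = 13+10 = 23
ES_Imaging = 13; EF_Imaging = 13+4 = 17
ES_Data extraction = 13; EF_Data extraction = 13+13 = 26
ES_Statistical analysis = max(EF_Run assay=24, EF_Incubation=23, EF_Imaging=17, EF_Data extraction=26) = 26; EF_Statistical analysis = 26+5 = 31
Expected project duration μ = 31 days. Critical path: Calibration → Sample prep → Data extraction → Statistical analysis.

Variance along critical path = 4.000 + 0.444 + 2.778 + 1.000 = 8.222
σ = √8.222 = 2.867 days

2.87 days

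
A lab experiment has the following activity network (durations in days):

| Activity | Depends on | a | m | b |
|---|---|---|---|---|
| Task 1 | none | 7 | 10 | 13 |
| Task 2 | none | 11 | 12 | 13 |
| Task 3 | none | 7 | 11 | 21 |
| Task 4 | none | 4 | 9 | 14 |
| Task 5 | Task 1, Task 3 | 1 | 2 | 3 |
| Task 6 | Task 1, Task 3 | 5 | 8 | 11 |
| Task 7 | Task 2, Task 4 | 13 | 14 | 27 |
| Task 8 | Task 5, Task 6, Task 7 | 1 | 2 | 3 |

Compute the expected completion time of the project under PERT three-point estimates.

30 days

te_Task 1 = (7 + 4·10 + 13)/6 = 60/6 = 10
te_Task 2 = (11 + 4·12 + 13)/6 = 72/6 = 12
te_Task 3 = (7 + 4·11 + 21)/6 = 72/6 = 12
te_Task 4 = (4 + 4·9 + 14)/6 = 54/6 = 9
te_Task 5 = (1 + 4·2 + 3)/6 = 12/6 = 2
te_Task 6 = (5 + 4·8 + 11)/6 = 48/6 = 8
te_Task 7 = (13 + 4·14 + 27)/6 = 96/6 = 16
te_Task 8 = (1 + 4·2 + 3)/6 = 12/6 = 2

Forward pass:
ES_Task 1 = 0; EF_Task 1 = 10
ES_Task 2 = 0; EF_Task 2 = 12
ES_Task 3 = 0; EF_Task 3 = 12
ES_Task 4 = 0; EF_Task 4 = 9
ES_Task 5 = max(EF_Task 1=10, EF_Task 3=12) = 12; EF_Task 5 = 12+2 = 14
ES_Task 6 = max(EF_Task 1=10, EF_Task 3=12) = 12; EF_Task 6 = 12+8 = 20
ES_Task 7 = max(EF_Task 2=12, EF_Task 4=9) = 12; EF_Task 7 = 12+16 = 28
ES_Task 8 = max(EF_Task 5=14, EF_Task 6=20, EF_Task 7=28) = 28; EF_Task 8 = 28+2 = 30
Expected project duration μ = 30 days. Critical path: Task 2 → Task 7 → Task 8.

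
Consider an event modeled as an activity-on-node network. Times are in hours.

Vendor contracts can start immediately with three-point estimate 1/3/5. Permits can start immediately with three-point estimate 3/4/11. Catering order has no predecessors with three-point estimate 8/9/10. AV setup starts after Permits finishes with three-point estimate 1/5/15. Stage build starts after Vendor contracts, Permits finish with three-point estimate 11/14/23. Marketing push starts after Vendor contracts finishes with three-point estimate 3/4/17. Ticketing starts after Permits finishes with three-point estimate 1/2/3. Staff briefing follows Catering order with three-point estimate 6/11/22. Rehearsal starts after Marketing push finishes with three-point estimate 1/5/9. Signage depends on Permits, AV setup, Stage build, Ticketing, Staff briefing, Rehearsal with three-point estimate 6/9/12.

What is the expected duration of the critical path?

te_Vendor contracts = (1 + 4·3 + 5)/6 = 18/6 = 3
te_Permits = (3 + 4·4 + 11)/6 = 30/6 = 5
te_Catering order = (8 + 4·9 + 10)/6 = 54/6 = 9
te_AV setup = (1 + 4·5 + 15)/6 = 36/6 = 6
te_Stage build = (11 + 4·14 + 23)/6 = 90/6 = 15
te_Marketing push = (3 + 4·4 + 17)/6 = 36/6 = 6
te_Ticketing = (1 + 4·2 + 3)/6 = 12/6 = 2
te_Staff briefing = (6 + 4·11 + 22)/6 = 72/6 = 12
te_Rehearsal = (1 + 4·5 + 9)/6 = 30/6 = 5
te_Signage = (6 + 4·9 + 12)/6 = 54/6 = 9

Forward pass:
ES_Vendor contracts = 0; EF_Vendor contracts = 3
ES_Permits = 0; EF_Permits = 5
ES_Catering order = 0; EF_Catering order = 9
ES_AV setup = 5; EF_AV setup = 5+6 = 11
ES_Stage build = max(EF_Vendor contracts=3, EF_Permits=5) = 5; EF_Stage build = 5+15 = 20
ES_Marketing push = 3; EF_Marketing push = 3+6 = 9
ES_Ticketing = 5; EF_Ticketing = 5+2 = 7
ES_Staff briefing = 9; EF_Staff briefing = 9+12 = 21
ES_Rehearsal = 9; EF_Rehearsal = 9+5 = 14
ES_Signage = max(EF_Permits=5, EF_AV setup=11, EF_Stage build=20, EF_Ticketing=7, EF_Staff briefing=21, EF_Rehearsal=14) = 21; EF_Signage = 21+9 = 30
Expected project duration μ = 30 hours. Critical path: Catering order → Staff briefing → Signage.

30 hours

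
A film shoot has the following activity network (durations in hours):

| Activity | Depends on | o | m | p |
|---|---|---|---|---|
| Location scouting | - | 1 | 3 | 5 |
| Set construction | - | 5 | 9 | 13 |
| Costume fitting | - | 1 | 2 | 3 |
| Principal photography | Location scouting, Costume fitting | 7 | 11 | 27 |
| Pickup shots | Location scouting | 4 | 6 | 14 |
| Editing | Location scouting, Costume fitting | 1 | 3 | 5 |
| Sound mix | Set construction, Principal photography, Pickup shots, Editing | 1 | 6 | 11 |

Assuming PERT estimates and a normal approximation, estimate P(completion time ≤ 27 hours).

te_Location scouting = (1 + 4·3 + 5)/6 = 18/6 = 3; σ²_Location scouting = ((5−1)/6)² = 0.444
te_Set construction = (5 + 4·9 + 13)/6 = 54/6 = 9; σ²_Set construction = ((13−5)/6)² = 1.778
te_Costume fitting = (1 + 4·2 + 3)/6 = 12/6 = 2; σ²_Costume fitting = ((3−1)/6)² = 0.111
te_Principal photography = (7 + 4·11 + 27)/6 = 78/6 = 13; σ²_Principal photography = ((27−7)/6)² = 11.111
te_Pickup shots = (4 + 4·6 + 14)/6 = 42/6 = 7; σ²_Pickup shots = ((14−4)/6)² = 2.778
te_Editing = (1 + 4·3 + 5)/6 = 18/6 = 3; σ²_Editing = ((5−1)/6)² = 0.444
te_Sound mix = (1 + 4·6 + 11)/6 = 36/6 = 6; σ²_Sound mix = ((11−1)/6)² = 2.778

Forward pass:
ES_Location scouting = 0; EF_Location scouting = 3
ES_Set construction = 0; EF_Set construction = 9
ES_Costume fitting = 0; EF_Costume fitting = 2
ES_Principal photography = max(EF_Location scouting=3, EF_Costume fitting=2) = 3; EF_Principal photography = 3+13 = 16
ES_Pickup shots = 3; EF_Pickup shots = 3+7 = 10
ES_Editing = max(EF_Location scouting=3, EF_Costume fitting=2) = 3; EF_Editing = 3+3 = 6
ES_Sound mix = max(EF_Set construction=9, EF_Principal photography=16, EF_Pickup shots=10, EF_Editing=6) = 16; EF_Sound mix = 16+6 = 22
Expected project duration μ = 22 hours. Critical path: Location scouting → Principal photography → Sound mix.

Variance along critical path = 0.444 + 11.111 + 2.778 = 14.333; σ = √14.333 = 3.786 hours.
Z = (27 − 22) / 3.786 = 1.321
P(T ≤ 27) = Φ(1.321) ≈ 0.907

0.907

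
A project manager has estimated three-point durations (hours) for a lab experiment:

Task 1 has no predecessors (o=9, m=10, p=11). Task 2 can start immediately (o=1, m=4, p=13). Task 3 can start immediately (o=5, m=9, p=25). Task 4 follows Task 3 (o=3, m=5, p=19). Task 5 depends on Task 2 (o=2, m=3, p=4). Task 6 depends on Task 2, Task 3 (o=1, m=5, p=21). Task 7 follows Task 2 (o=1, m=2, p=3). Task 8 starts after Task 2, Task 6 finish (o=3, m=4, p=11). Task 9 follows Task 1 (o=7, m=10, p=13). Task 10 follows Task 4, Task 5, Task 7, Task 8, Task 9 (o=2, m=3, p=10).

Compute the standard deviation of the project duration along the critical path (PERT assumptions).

5.08 hours

te_Task 1 = (9 + 4·10 + 11)/6 = 60/6 = 10; σ²_Task 1 = ((11−9)/6)² = 0.111
te_Task 2 = (1 + 4·4 + 13)/6 = 30/6 = 5; σ²_Task 2 = ((13−1)/6)² = 4.000
te_Task 3 = (5 + 4·9 + 25)/6 = 66/6 = 11; σ²_Task 3 = ((25−5)/6)² = 11.111
te_Task 4 = (3 + 4·5 + 19)/6 = 42/6 = 7; σ²_Task 4 = ((19−3)/6)² = 7.111
te_Task 5 = (2 + 4·3 + 4)/6 = 18/6 = 3; σ²_Task 5 = ((4−2)/6)² = 0.111
te_Task 6 = (1 + 4·5 + 21)/6 = 42/6 = 7; σ²_Task 6 = ((21−1)/6)² = 11.111
te_Task 7 = (1 + 4·2 + 3)/6 = 12/6 = 2; σ²_Task 7 = ((3−1)/6)² = 0.111
te_Task 8 = (3 + 4·4 + 11)/6 = 30/6 = 5; σ²_Task 8 = ((11−3)/6)² = 1.778
te_Task 9 = (7 + 4·10 + 13)/6 = 60/6 = 10; σ²_Task 9 = ((13−7)/6)² = 1.000
te_Task 10 = (2 + 4·3 + 10)/6 = 24/6 = 4; σ²_Task 10 = ((10−2)/6)² = 1.778

Forward pass:
ES_Task 1 = 0; EF_Task 1 = 10
ES_Task 2 = 0; EF_Task 2 = 5
ES_Task 3 = 0; EF_Task 3 = 11
ES_Task 4 = 11; EF_Task 4 = 11+7 = 18
ES_Task 5 = 5; EF_Task 5 = 5+3 = 8
ES_Task 6 = max(EF_Task 2=5, EF_Task 3=11) = 11; EF_Task 6 = 11+7 = 18
ES_Task 7 = 5; EF_Task 7 = 5+2 = 7
ES_Task 8 = max(EF_Task 2=5, EF_Task 6=18) = 18; EF_Task 8 = 18+5 = 23
ES_Task 9 = 10; EF_Task 9 = 10+10 = 20
ES_Task 10 = max(EF_Task 4=18, EF_Task 5=8, EF_Task 7=7, EF_Task 8=23, EF_Task 9=20) = 23; EF_Task 10 = 23+4 = 27
Expected project duration μ = 27 hours. Critical path: Task 3 → Task 6 → Task 8 → Task 10.

Variance along critical path = 11.111 + 11.111 + 1.778 + 1.778 = 25.778
σ = √25.778 = 5.077 hours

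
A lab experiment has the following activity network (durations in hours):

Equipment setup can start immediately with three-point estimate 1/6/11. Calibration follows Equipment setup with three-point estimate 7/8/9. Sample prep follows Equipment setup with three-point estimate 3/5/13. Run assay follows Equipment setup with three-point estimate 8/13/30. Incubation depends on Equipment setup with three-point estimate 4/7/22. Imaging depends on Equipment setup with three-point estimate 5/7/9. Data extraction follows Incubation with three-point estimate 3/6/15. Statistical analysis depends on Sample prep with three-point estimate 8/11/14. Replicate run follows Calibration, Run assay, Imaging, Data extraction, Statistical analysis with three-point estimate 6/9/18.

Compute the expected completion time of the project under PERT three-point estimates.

te_Equipment setup = (1 + 4·6 + 11)/6 = 36/6 = 6
te_Calibration = (7 + 4·8 + 9)/6 = 48/6 = 8
te_Sample prep = (3 + 4·5 + 13)/6 = 36/6 = 6
te_Run assay = (8 + 4·13 + 30)/6 = 90/6 = 15
te_Incubation = (4 + 4·7 + 22)/6 = 54/6 = 9
te_Imaging = (5 + 4·7 + 9)/6 = 42/6 = 7
te_Data extraction = (3 + 4·6 + 15)/6 = 42/6 = 7
te_Statistical analysis = (8 + 4·11 + 14)/6 = 66/6 = 11
te_Replicate run = (6 + 4·9 + 18)/6 = 60/6 = 10

Forward pass:
ES_Equipment setup = 0; EF_Equipment setup = 6
ES_Calibration = 6; EF_Calibration = 6+8 = 14
ES_Sample prep = 6; EF_Sample prep = 6+6 = 12
ES_Run assay = 6; EF_Run assay = 6+15 = 21
ES_Incubation = 6; EF_Incubation = 6+9 = 15
ES_Imaging = 6; EF_Imaging = 6+7 = 13
ES_Data extraction = 15; EF_Data extraction = 15+7 = 22
ES_Statistical analysis = 12; EF_Statistical analysis = 12+11 = 23
ES_Replicate run = max(EF_Calibration=14, EF_Run assay=21, EF_Imaging=13, EF_Data extraction=22, EF_Statistical analysis=23) = 23; EF_Replicate run = 23+10 = 33
Expected project duration μ = 33 hours. Critical path: Equipment setup → Sample prep → Statistical analysis → Replicate run.

33 hours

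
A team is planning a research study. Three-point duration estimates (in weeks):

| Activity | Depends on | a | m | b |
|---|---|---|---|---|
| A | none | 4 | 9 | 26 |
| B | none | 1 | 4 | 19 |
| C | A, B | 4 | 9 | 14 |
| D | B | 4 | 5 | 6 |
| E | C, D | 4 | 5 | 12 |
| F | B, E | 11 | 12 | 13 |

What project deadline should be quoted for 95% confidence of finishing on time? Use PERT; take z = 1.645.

45.0 weeks

te_A = (4 + 4·9 + 26)/6 = 66/6 = 11; σ²_A = ((26−4)/6)² = 13.444
te_B = (1 + 4·4 + 19)/6 = 36/6 = 6; σ²_B = ((19−1)/6)² = 9.000
te_C = (4 + 4·9 + 14)/6 = 54/6 = 9; σ²_C = ((14−4)/6)² = 2.778
te_D = (4 + 4·5 + 6)/6 = 30/6 = 5; σ²_D = ((6−4)/6)² = 0.111
te_E = (4 + 4·5 + 12)/6 = 36/6 = 6; σ²_E = ((12−4)/6)² = 1.778
te_F = (11 + 4·12 + 13)/6 = 72/6 = 12; σ²_F = ((13−11)/6)² = 0.111

Forward pass:
ES_A = 0; EF_A = 11
ES_B = 0; EF_B = 6
ES_C = max(EF_A=11, EF_B=6) = 11; EF_C = 11+9 = 20
ES_D = 6; EF_D = 6+5 = 11
ES_E = max(EF_C=20, EF_D=11) = 20; EF_E = 20+6 = 26
ES_F = max(EF_B=6, EF_E=26) = 26; EF_F = 26+12 = 38
Expected project duration μ = 38 weeks. Critical path: A → C → E → F.

Variance along critical path = 13.444 + 2.778 + 1.778 + 0.111 = 18.111; σ = 4.256 weeks.
D = μ + z·σ = 38 + 1.645·4.256 = 45.0 weeks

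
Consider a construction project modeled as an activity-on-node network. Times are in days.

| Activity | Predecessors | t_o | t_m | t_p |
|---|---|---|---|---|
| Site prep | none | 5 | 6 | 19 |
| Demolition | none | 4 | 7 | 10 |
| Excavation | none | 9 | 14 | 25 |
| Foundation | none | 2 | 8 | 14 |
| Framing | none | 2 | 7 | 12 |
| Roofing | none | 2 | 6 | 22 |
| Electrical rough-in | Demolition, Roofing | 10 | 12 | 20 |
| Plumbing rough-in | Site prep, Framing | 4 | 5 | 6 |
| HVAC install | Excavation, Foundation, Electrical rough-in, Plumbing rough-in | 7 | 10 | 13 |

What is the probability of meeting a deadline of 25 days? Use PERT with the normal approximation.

te_Site prep = (5 + 4·6 + 19)/6 = 48/6 = 8; σ²_Site prep = ((19−5)/6)² = 5.444
te_Demolition = (4 + 4·7 + 10)/6 = 42/6 = 7; σ²_Demolition = ((10−4)/6)² = 1.000
te_Excavation = (9 + 4·14 + 25)/6 = 90/6 = 15; σ²_Excavation = ((25−9)/6)² = 7.111
te_Foundation = (2 + 4·8 + 14)/6 = 48/6 = 8; σ²_Foundation = ((14−2)/6)² = 4.000
te_Framing = (2 + 4·7 + 12)/6 = 42/6 = 7; σ²_Framing = ((12−2)/6)² = 2.778
te_Roofing = (2 + 4·6 + 22)/6 = 48/6 = 8; σ²_Roofing = ((22−2)/6)² = 11.111
te_Electrical rough-in = (10 + 4·12 + 20)/6 = 78/6 = 13; σ²_Electrical rough-in = ((20−10)/6)² = 2.778
te_Plumbing rough-in = (4 + 4·5 + 6)/6 = 30/6 = 5; σ²_Plumbing rough-in = ((6−4)/6)² = 0.111
te_HVAC install = (7 + 4·10 + 13)/6 = 60/6 = 10; σ²_HVAC install = ((13−7)/6)² = 1.000

Forward pass:
ES_Site prep = 0; EF_Site prep = 8
ES_Demolition = 0; EF_Demolition = 7
ES_Excavation = 0; EF_Excavation = 15
ES_Foundation = 0; EF_Foundation = 8
ES_Framing = 0; EF_Framing = 7
ES_Roofing = 0; EF_Roofing = 8
ES_Electrical rough-in = max(EF_Demolition=7, EF_Roofing=8) = 8; EF_Electrical rough-in = 8+13 = 21
ES_Plumbing rough-in = max(EF_Site prep=8, EF_Framing=7) = 8; EF_Plumbing rough-in = 8+5 = 13
ES_HVAC install = max(EF_Excavation=15, EF_Foundation=8, EF_Electrical rough-in=21, EF_Plumbing rough-in=13) = 21; EF_HVAC install = 21+10 = 31
Expected project duration μ = 31 days. Critical path: Roofing → Electrical rough-in → HVAC install.

Variance along critical path = 11.111 + 2.778 + 1.000 = 14.889; σ = √14.889 = 3.859 days.
Z = (25 − 31) / 3.859 = -1.555
P(T ≤ 25) = Φ(-1.555) ≈ 0.060

0.060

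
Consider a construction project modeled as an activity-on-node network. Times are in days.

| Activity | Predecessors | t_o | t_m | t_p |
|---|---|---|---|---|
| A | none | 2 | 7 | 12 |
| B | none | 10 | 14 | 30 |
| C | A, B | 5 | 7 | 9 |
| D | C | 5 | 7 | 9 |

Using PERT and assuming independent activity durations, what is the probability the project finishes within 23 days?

te_A = (2 + 4·7 + 12)/6 = 42/6 = 7; σ²_A = ((12−2)/6)² = 2.778
te_B = (10 + 4·14 + 30)/6 = 96/6 = 16; σ²_B = ((30−10)/6)² = 11.111
te_C = (5 + 4·7 + 9)/6 = 42/6 = 7; σ²_C = ((9−5)/6)² = 0.444
te_D = (5 + 4·7 + 9)/6 = 42/6 = 7; σ²_D = ((9−5)/6)² = 0.444

Forward pass:
ES_A = 0; EF_A = 7
ES_B = 0; EF_B = 16
ES_C = max(EF_A=7, EF_B=16) = 16; EF_C = 16+7 = 23
ES_D = 23; EF_D = 23+7 = 30
Expected project duration μ = 30 days. Critical path: B → C → D.

Variance along critical path = 11.111 + 0.444 + 0.444 = 12.000; σ = √12.000 = 3.464 days.
Z = (23 − 30) / 3.464 = -2.021
P(T ≤ 23) = Φ(-2.021) ≈ 0.022

0.022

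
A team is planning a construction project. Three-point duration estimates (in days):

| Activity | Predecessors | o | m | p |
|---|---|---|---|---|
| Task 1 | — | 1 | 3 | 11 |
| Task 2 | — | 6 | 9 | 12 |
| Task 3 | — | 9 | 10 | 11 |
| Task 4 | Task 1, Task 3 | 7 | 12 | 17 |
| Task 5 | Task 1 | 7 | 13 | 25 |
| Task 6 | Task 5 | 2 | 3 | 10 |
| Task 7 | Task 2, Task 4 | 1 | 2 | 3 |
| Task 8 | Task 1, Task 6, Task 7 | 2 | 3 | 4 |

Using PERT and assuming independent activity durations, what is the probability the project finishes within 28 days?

te_Task 1 = (1 + 4·3 + 11)/6 = 24/6 = 4; σ²_Task 1 = ((11−1)/6)² = 2.778
te_Task 2 = (6 + 4·9 + 12)/6 = 54/6 = 9; σ²_Task 2 = ((12−6)/6)² = 1.000
te_Task 3 = (9 + 4·10 + 11)/6 = 60/6 = 10; σ²_Task 3 = ((11−9)/6)² = 0.111
te_Task 4 = (7 + 4·12 + 17)/6 = 72/6 = 12; σ²_Task 4 = ((17−7)/6)² = 2.778
te_Task 5 = (7 + 4·13 + 25)/6 = 84/6 = 14; σ²_Task 5 = ((25−7)/6)² = 9.000
te_Task 6 = (2 + 4·3 + 10)/6 = 24/6 = 4; σ²_Task 6 = ((10−2)/6)² = 1.778
te_Task 7 = (1 + 4·2 + 3)/6 = 12/6 = 2; σ²_Task 7 = ((3−1)/6)² = 0.111
te_Task 8 = (2 + 4·3 + 4)/6 = 18/6 = 3; σ²_Task 8 = ((4−2)/6)² = 0.111

Forward pass:
ES_Task 1 = 0; EF_Task 1 = 4
ES_Task 2 = 0; EF_Task 2 = 9
ES_Task 3 = 0; EF_Task 3 = 10
ES_Task 4 = max(EF_Task 1=4, EF_Task 3=10) = 10; EF_Task 4 = 10+12 = 22
ES_Task 5 = 4; EF_Task 5 = 4+14 = 18
ES_Task 6 = 18; EF_Task 6 = 18+4 = 22
ES_Task 7 = max(EF_Task 2=9, EF_Task 4=22) = 22; EF_Task 7 = 22+2 = 24
ES_Task 8 = max(EF_Task 1=4, EF_Task 6=22, EF_Task 7=24) = 24; EF_Task 8 = 24+3 = 27
Expected project duration μ = 27 days. Critical path: Task 3 → Task 4 → Task 7 → Task 8.

Variance along critical path = 0.111 + 2.778 + 0.111 + 0.111 = 3.111; σ = √3.111 = 1.764 days.
Z = (28 − 27) / 1.764 = 0.567
P(T ≤ 28) = Φ(0.567) ≈ 0.715

0.715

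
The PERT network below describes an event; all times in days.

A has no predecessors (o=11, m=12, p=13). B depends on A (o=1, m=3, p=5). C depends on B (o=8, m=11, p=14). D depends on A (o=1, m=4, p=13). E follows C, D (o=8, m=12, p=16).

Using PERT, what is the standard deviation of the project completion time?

1.83 days

te_A = (11 + 4·12 + 13)/6 = 72/6 = 12; σ²_A = ((13−11)/6)² = 0.111
te_B = (1 + 4·3 + 5)/6 = 18/6 = 3; σ²_B = ((5−1)/6)² = 0.444
te_C = (8 + 4·11 + 14)/6 = 66/6 = 11; σ²_C = ((14−8)/6)² = 1.000
te_D = (1 + 4·4 + 13)/6 = 30/6 = 5; σ²_D = ((13−1)/6)² = 4.000
te_E = (8 + 4·12 + 16)/6 = 72/6 = 12; σ²_E = ((16−8)/6)² = 1.778

Forward pass:
ES_A = 0; EF_A = 12
ES_B = 12; EF_B = 12+3 = 15
ES_C = 15; EF_C = 15+11 = 26
ES_D = 12; EF_D = 12+5 = 17
ES_E = max(EF_C=26, EF_D=17) = 26; EF_E = 26+12 = 38
Expected project duration μ = 38 days. Critical path: A → B → C → E.

Variance along critical path = 0.111 + 0.444 + 1.000 + 1.778 = 3.333
σ = √3.333 = 1.826 days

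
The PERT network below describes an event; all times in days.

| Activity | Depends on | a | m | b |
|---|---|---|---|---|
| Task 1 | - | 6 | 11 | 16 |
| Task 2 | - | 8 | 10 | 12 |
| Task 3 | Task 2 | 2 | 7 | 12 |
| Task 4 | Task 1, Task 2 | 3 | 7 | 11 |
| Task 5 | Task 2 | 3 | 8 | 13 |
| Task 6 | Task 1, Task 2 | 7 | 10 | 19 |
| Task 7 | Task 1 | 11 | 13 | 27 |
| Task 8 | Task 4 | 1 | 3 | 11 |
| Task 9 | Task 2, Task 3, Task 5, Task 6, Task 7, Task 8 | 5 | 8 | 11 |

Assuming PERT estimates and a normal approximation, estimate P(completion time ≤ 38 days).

0.887

te_Task 1 = (6 + 4·11 + 16)/6 = 66/6 = 11; σ²_Task 1 = ((16−6)/6)² = 2.778
te_Task 2 = (8 + 4·10 + 12)/6 = 60/6 = 10; σ²_Task 2 = ((12−8)/6)² = 0.444
te_Task 3 = (2 + 4·7 + 12)/6 = 42/6 = 7; σ²_Task 3 = ((12−2)/6)² = 2.778
te_Task 4 = (3 + 4·7 + 11)/6 = 42/6 = 7; σ²_Task 4 = ((11−3)/6)² = 1.778
te_Task 5 = (3 + 4·8 + 13)/6 = 48/6 = 8; σ²_Task 5 = ((13−3)/6)² = 2.778
te_Task 6 = (7 + 4·10 + 19)/6 = 66/6 = 11; σ²_Task 6 = ((19−7)/6)² = 4.000
te_Task 7 = (11 + 4·13 + 27)/6 = 90/6 = 15; σ²_Task 7 = ((27−11)/6)² = 7.111
te_Task 8 = (1 + 4·3 + 11)/6 = 24/6 = 4; σ²_Task 8 = ((11−1)/6)² = 2.778
te_Task 9 = (5 + 4·8 + 11)/6 = 48/6 = 8; σ²_Task 9 = ((11−5)/6)² = 1.000

Forward pass:
ES_Task 1 = 0; EF_Task 1 = 11
ES_Task 2 = 0; EF_Task 2 = 10
ES_Task 3 = 10; EF_Task 3 = 10+7 = 17
ES_Task 4 = max(EF_Task 1=11, EF_Task 2=10) = 11; EF_Task 4 = 11+7 = 18
ES_Task 5 = 10; EF_Task 5 = 10+8 = 18
ES_Task 6 = max(EF_Task 1=11, EF_Task 2=10) = 11; EF_Task 6 = 11+11 = 22
ES_Task 7 = 11; EF_Task 7 = 11+15 = 26
ES_Task 8 = 18; EF_Task 8 = 18+4 = 22
ES_Task 9 = max(EF_Task 2=10, EF_Task 3=17, EF_Task 5=18, EF_Task 6=22, EF_Task 7=26, EF_Task 8=22) = 26; EF_Task 9 = 26+8 = 34
Expected project duration μ = 34 days. Critical path: Task 1 → Task 7 → Task 9.

Variance along critical path = 2.778 + 7.111 + 1.000 = 10.889; σ = √10.889 = 3.300 days.
Z = (38 − 34) / 3.300 = 1.212
P(T ≤ 38) = Φ(1.212) ≈ 0.887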